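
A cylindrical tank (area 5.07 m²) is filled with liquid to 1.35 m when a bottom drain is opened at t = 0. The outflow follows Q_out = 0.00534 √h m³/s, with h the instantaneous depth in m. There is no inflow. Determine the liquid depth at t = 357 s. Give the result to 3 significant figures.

0.948 m

Volume balance on the tank: A dh/dt = −0.00534 √h.
This is separable: 2 d(√h)/dt = −0.00534/A, so √h = √h₀ − (0.00534/(2A)) t.
√h = √1.35 − 0.00534·357/(2·5.07) = 1.1619 − 0.18801 = 0.97389.
h = 0.97389² = 0.94846 m.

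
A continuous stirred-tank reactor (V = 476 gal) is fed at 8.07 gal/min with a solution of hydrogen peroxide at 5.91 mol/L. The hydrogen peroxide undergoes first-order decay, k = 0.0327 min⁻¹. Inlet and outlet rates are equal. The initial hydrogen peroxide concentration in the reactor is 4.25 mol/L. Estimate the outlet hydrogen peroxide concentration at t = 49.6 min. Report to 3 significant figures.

2.21 mol/L

Accumulation = in − out − consumed: V dC/dt = Q C_in − Q C − k V C.
This is linear with rate a = Q/V + k = 0.049654 min⁻¹.
C_ss = Q C_in/(Q + kV) = 2.0179 mol/L; C(t) = C_ss + (C₀ − C_ss) e^(−a t).
C(49.6) = 2.0179 + (2.2321)·e^(−0.049654·49.6) = 2.0179 + (2.2321)·0.085194 = 2.2081 mol/L.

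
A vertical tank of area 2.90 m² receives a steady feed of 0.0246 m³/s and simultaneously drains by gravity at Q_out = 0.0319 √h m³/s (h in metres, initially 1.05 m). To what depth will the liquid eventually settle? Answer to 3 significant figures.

Level balance: A dh/dt = 0.0246 − 0.0319 √h. Setting dh/dt = 0:
Q_in = 0.0319 √h_ss ⇒ √h_ss = 0.0246/0.0319 = 0.77116.
h_ss = 0.77116² = 0.59469 m. (Since h₀ = 1.05 m > h_ss, the level will fall toward this value.)

0.595 m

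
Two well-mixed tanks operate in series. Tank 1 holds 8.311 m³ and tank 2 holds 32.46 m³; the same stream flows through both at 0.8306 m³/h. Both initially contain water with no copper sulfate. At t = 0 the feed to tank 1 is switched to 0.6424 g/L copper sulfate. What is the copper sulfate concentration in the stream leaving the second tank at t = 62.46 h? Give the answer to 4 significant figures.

0.4682 g/L

Time constants: τᵢ = Vᵢ/Q for each well-mixed tank.
τ₁ = 8.311/0.8306 = 10.0060 h; τ₂ = 32.46/0.8306 = 39.0802 h.
Solving the cascade with C₁(0)=C₂(0)=0 gives C₂(t) = C_in[1 − (τ₁ e^(−t/τ₁) − τ₂ e^(−t/τ₂))/(τ₁ − τ₂)].
At t = 62.46: e^(−t/τ₁) = 0.00194549, e^(−t/τ₂) = 0.202250.
C₂ = 0.6424·[1 − (10.0060·0.00194549 − 39.0802·0.202250)/(-29.0742)] = 0.6424·0.728815 = 0.468191 g/L.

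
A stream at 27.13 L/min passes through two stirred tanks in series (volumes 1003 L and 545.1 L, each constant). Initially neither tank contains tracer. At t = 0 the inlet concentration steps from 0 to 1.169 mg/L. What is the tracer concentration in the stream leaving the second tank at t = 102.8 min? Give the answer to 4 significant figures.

1.019 mg/L

Time constants: τᵢ = Vᵢ/Q for each well-mixed tank.
τ₁ = 1003/27.13 = 36.9701 min; τ₂ = 545.1/27.13 = 20.0921 min.
Solving the cascade with C₁(0)=C₂(0)=0 gives C₂(t) = C_in[1 − (τ₁ e^(−t/τ₁) − τ₂ e^(−t/τ₂))/(τ₁ − τ₂)].
At t = 102.8: e^(−t/τ₁) = 0.0619999, e^(−t/τ₂) = 0.00599742.
C₂ = 1.169·[1 − (36.9701·0.0619999 − 20.0921·0.00599742)/(16.8780)] = 1.169·0.871333 = 1.01859 mg/L.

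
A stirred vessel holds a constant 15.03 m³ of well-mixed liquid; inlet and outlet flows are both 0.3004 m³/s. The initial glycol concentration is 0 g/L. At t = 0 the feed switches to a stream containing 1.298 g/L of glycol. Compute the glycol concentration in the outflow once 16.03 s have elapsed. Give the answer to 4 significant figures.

0.3558 g/L

Species balance on the tank: V dC/dt = Q(C_in − C).
Time constant τ = V/Q = 15.03/0.3004 = 50.0333 s.
Solution: C(t) = C_in + (C₀ − C_in) e^(−t/τ).
C(16.03) = 1.298 + (0 − 1.298)·e^(−16.03/50.0333) = 1.298 + (-1.29800)·0.725868 = 0.355823 g/L.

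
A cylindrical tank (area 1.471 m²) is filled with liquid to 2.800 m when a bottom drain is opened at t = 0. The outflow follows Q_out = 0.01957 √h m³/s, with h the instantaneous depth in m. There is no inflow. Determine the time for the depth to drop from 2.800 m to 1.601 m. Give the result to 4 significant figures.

A dh/dt = −Q_out = −0.01957 √h.
This is separable: 2 d(√h)/dt = −0.01957/A, so √h = √h₀ − (0.01957/(2A)) t.
t = 2A(√h₀ − √h)/0.01957 = 2·1.471·(√2.800 − √1.601)/0.01957
  = 2.94200 × (1.67332 − 1.26531) / 0.01957 = 61.3376 s.

61.34 s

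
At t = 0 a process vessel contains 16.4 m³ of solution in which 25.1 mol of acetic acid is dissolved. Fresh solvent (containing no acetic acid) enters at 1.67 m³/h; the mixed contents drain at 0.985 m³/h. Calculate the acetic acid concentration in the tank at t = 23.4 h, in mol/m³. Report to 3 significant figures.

Let m(t) be the amount of acetic acid. Volume: V(t) = V₀ + (Q_in − Q_out) t = 16.4 + 0.68500 t; V(23.4) = 32.429 m³.
No acetic acid enters, so dm/dt = −Q_out · (m/V).
dm/m = −Q_out dt/(V₀ + 0.68500 t); integrating gives ln(m/m₀) = −(Q_out/(Q_in−Q_out)) ln(V/V₀).
m = m₀ (V₀/V)^(Q_out/(Q_in−Q_out)) = 25.1 × (16.4/32.429)^(1.4380) = 9.4169 mol.
C = m/V = 9.4169/32.429 = 0.29039 mol/m³.

0.290 mol/m³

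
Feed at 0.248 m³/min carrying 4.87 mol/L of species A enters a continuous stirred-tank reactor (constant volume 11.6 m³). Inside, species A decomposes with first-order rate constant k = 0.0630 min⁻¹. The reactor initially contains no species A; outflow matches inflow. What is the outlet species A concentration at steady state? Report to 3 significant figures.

V dC/dt = Q(C_in − C) − k V C.
At steady state: 0 = Q C_in − (Q + kV) C_ss, so C_ss = Q C_in/(Q + kV).
C_ss = 0.248·4.87/(0.248 + 0.0630·11.6) = 1.2078/0.97880 = 1.2339 mol/L.

1.23 mol/L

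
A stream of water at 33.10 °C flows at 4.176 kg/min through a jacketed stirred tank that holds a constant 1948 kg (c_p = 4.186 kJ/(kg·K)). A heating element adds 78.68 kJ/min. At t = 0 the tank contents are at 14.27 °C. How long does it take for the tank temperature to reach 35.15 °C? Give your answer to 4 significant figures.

M c_p dT/dt = ṁ c_p (T_in − T) + Q̇.
τ = M/ṁ = 466.475 min; T_ss = T_in + Q̇/(ṁ c_p) = 37.6010 °C.
T(t) = T_ss + (T₀ − T_ss) e^(−t/τ). Set T = 35.15:
e^(−t/τ) = (35.15 − 37.6010)/(14.27 − 37.6010) = 0.105052
t = −466.475 · ln(0.105052) = 1051.11 min.

1051 min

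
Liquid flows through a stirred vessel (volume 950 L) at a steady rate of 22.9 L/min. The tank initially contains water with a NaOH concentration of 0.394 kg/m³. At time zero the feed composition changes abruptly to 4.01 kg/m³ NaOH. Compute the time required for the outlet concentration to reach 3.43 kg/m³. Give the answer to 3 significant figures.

Species balance: V dC/dt = Q(C_in − C) ⇒ τ = V/Q = 41.485 min.
C(t) = C_in + (C₀ − C_in) e^(−t/τ). Set C = 3.43 and solve for t:
e^(−t/τ) = (C − C_in)/(C₀ − C_in) = (3.43 − 4.01)/(0.394 − 4.01) = 0.16040
t = −τ ln(…) = 41.485 × 1.8301 = 75.921 min.

75.9 min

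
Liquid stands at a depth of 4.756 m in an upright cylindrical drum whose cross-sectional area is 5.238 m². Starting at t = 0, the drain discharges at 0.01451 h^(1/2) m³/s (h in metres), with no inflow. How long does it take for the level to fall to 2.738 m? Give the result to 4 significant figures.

379.9 s

Mass balance (ρ constant): A dh/dt = −0.01451 √h.
Separate and integrate: 2(√h − √h₀) = −(0.01451/A) t.
t = 2A(√h₀ − √h)/0.01451 = 2·5.238·(√4.756 − √2.738)/0.01451
  = 10.4760 × (2.18083 − 1.65469) / 0.01451 = 379.862 s.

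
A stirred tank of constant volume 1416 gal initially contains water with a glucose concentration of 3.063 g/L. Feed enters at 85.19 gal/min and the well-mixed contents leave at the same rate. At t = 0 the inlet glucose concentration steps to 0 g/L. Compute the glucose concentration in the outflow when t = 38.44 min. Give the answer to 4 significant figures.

0.3032 g/L

Unsteady species balance (constant V, well mixed): V dC/dt = Q(C_in − C).
Rewrite as dC/dt + C/τ = C_in/τ, τ = V/Q = 16.6217 min.
This is linear first-order; C(t) = C_in + (C₀ − C_in) e^(−t/τ).
C(38.44) = 0 + (3.063 − 0)·e^(−38.44/16.6217) = 0 + (3.06300)·0.0989992 = 0.303234 g/L.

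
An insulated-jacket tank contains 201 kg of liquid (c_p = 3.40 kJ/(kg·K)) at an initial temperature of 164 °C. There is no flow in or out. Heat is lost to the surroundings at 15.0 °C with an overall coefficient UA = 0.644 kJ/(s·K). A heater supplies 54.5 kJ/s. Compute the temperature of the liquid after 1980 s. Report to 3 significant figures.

M c_p dT/dt = −UA(T − T_amb) + Q̇.
dT/dt = (T_ss − T)/τ with T_ss = T_amb + Q̇/UA = 15.0 + 54.5/0.644 = 99.627 °C, τ = M c_p/UA = 201·3.40/0.644 = 1061.2 s.
T approaches T_ss exponentially: T(t) = T_ss + (T₀ − T_ss) e^(−t/τ).
T(1980) = 99.627 + (64.373)·0.15477 = 109.59 °C.

110 °C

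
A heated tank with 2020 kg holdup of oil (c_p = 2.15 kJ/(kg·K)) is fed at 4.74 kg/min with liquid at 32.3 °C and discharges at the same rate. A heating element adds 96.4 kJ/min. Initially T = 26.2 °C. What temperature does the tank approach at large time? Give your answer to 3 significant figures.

Heat balance on the well-mixed liquid: M c_p dT/dt = ṁ c_p (T_in − T) + 96.4.
At steady state dT/dt = 0 ⇒ T_ss = T_in + Q̇/(ṁ c_p) = 32.3 + 96.4/(4.74·2.15) = 41.759 °C.

41.8 °C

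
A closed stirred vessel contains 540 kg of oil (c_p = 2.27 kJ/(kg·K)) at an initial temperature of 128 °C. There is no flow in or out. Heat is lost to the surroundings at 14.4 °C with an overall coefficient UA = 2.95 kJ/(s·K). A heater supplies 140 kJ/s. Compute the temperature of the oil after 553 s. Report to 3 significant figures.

79.3 °C

Lumped-capacitance energy balance: M c_p dT/dt = UA(T_amb − T) + Q̇.
dT/dt = (T_ss − T)/τ with T_ss = T_amb + Q̇/UA = 14.4 + 140/2.95 = 61.858 °C, τ = M c_p/UA = 540·2.27/2.95 = 415.53 s.
Solution: T(t) = T_ss + (T₀ − T_ss) e^(−t/τ).
T(553) = 61.858 + (66.142)·0.26425 = 79.336 °C.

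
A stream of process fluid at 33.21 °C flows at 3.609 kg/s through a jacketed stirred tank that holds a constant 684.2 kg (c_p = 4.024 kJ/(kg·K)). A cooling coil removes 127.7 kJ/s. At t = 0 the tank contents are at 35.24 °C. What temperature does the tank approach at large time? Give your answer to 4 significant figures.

First-law balance (no shaft work): M c_p dT/dt = ṁ c_p (T_in − T) − 127.7.
At steady state dT/dt = 0 ⇒ T_ss = T_in − Q̇/(ṁ c_p) = 33.21 − 127.7/(3.609·4.024) = 24.4168 °C.

24.42 °C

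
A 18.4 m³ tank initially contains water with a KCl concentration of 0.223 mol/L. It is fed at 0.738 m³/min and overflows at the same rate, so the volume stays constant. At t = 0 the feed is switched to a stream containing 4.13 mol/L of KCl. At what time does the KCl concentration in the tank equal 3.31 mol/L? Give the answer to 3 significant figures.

Species balance: V dC/dt = Q(C_in − C) ⇒ τ = V/Q = 24.932 min.
C(t) = C_in + (C₀ − C_in) e^(−t/τ). Set C = 3.31 and solve for t:
e^(−t/τ) = (C − C_in)/(C₀ − C_in) = (3.31 − 4.13)/(0.223 − 4.13) = 0.20988
t = −τ ln(…) = 24.932 × 1.5612 = 38.925 min.

38.9 min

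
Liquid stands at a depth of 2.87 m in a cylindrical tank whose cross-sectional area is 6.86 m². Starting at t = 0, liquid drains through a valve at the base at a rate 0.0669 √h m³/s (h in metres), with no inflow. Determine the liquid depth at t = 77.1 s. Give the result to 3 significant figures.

1.74 m

Volume balance on the tank: A dh/dt = −0.0669 √h.
∫ h^(−1/2) dh = −(0.0669/A) ∫ dt, giving 2√h = 2√h₀ − (0.0669/A) t.
√h = √2.87 − 0.0669·77.1/(2·6.86) = 1.6941 − 0.37595 = 1.3182.
h = 1.3182² = 1.7375 m.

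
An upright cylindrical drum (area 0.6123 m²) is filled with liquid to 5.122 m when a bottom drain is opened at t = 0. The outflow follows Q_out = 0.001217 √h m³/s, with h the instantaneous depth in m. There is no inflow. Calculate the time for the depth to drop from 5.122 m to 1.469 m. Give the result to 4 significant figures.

Volume balance on the tank: A dh/dt = −0.001217 √h.
∫ h^(−1/2) dh = −(0.001217/A) ∫ dt, giving 2√h = 2√h₀ − (0.001217/A) t.
t = 2A(√h₀ − √h)/0.001217 = 2·0.6123·(√5.122 − √1.469)/0.001217
  = 1.22460 × (2.26318 − 1.21202) / 0.001217 = 1057.72 s.

1058 s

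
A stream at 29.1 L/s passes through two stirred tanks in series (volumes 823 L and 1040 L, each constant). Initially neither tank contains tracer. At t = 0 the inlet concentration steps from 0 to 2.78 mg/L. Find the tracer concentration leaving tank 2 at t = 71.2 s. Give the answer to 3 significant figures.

1.81 mg/L

Each tank obeys Vᵢ dCᵢ/dt = Q(Cᵢ₋₁ − Cᵢ), so τᵢ = Vᵢ/Q.
τ₁ = 823/29.1 = 28.282 s; τ₂ = 1040/29.1 = 35.739 s.
Tank 1: C₁ = C_in(1 − e^(−t/τ₁)). Tank 2 (τ₁ ≠ τ₂): C₂ = C_in[1 − (τ₁ e^(−t/τ₁) − τ₂ e^(−t/τ₂))/(τ₁ − τ₂)].
At t = 71.2: e^(−t/τ₁) = 0.080659, e^(−t/τ₂) = 0.13639.
C₂ = 2.78·[1 − (28.282·0.080659 − 35.739·0.13639)/(-7.4570)] = 2.78·0.65224 = 1.8132 mg/L.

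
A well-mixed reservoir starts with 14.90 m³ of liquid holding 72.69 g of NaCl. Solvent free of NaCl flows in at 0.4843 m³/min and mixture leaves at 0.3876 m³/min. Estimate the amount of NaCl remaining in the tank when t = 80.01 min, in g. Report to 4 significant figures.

Total volume: dV/dt = Q_in − Q_out = 0.0967000 m³/min, so V(t) = 14.90 + 0.0967000 t and V(80.01) = 22.6370 m³.
Species balance (pure solvent in): dm/dt = −Q_out · m/V(t).
Separate: dm/m = −Q_out dt/V(t) ⇒ ln(m/m₀) = −(Q_out/(Q_in−Q_out)) ln(V/V₀).
m = m₀ (V₀/V)^(Q_out/(Q_in−Q_out)) = 72.69 × (14.90/22.6370)^(4.00827) = 13.5970 g.

13.60 g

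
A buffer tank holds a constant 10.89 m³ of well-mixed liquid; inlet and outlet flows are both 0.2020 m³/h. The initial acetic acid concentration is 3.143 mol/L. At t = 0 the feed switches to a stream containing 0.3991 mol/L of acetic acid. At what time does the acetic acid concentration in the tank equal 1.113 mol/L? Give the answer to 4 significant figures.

72.59 h

Species balance: V dC/dt = Q(C_in − C) ⇒ τ = V/Q = 53.9109 h.
C(t) = C_in + (C₀ − C_in) e^(−t/τ). Set C = 1.113 and solve for t:
e^(−t/τ) = (C − C_in)/(C₀ − C_in) = (1.113 − 0.3991)/(3.143 − 0.3991) = 0.260177
t = −τ ln(…) = 53.9109 × 1.34639 = 72.5852 h.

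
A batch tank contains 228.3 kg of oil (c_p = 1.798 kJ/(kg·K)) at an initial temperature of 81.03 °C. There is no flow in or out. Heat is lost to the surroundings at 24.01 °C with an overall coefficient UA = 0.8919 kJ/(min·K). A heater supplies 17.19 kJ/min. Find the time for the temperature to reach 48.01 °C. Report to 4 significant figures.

956.2 min

Energy balance: M c_p dT/dt = −UA(T − T_amb) + Q̇.
τ = M c_p/UA = 460.235 min; T_ss = T_amb + Q̇/UA = 24.01 + 17.19/0.8919 = 43.2835 °C.
T(t) = T_ss + (T₀ − T_ss)e^(−t/τ); set T = 48.01:
t = −τ ln[(T − T_ss)/(T₀ − T_ss)] = −460.235 · ln(0.125218) = 956.230 min.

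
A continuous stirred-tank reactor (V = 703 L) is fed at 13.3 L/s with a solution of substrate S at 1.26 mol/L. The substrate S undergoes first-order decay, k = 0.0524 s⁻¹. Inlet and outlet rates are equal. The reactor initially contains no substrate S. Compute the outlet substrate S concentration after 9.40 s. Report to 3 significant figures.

0.163 mol/L

Accumulation = in − out − consumed: V dC/dt = Q C_in − Q C − k V C.
dC/dt = (Q/V) C_in − (Q/V + k) C; effective rate a = Q/V + k = 0.018919 + 0.0524 = 0.071319 s⁻¹.
C_ss = Q C_in/(Q + kV) = 0.33424 mol/L; C(t) = C_ss + (C₀ − C_ss) e^(−a t).
C(9.40) = 0.33424 + (-0.33424)·e^(−0.071319·9.40) = 0.33424 + (-0.33424)·0.51151 = 0.16328 mol/L.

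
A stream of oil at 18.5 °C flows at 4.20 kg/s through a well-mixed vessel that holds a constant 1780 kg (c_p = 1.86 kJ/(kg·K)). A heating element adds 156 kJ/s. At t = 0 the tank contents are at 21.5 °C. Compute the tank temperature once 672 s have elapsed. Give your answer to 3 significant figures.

M c_p dT/dt = ṁ c_p (T_in − T) + Q̇.
τ = M/ṁ = 423.81 s; T_ss = T_in + Q̇/(ṁ c_p) = 18.5 + 156/(4.20·1.86) = 38.469 °C.
T approaches T_ss exponentially: T(t) = T_ss + (T₀ − T_ss) e^(−t/τ).
T(672) = 38.469 + (-16.969)·e^(−672/423.81) = 38.469 + (-16.969)·0.20482 = 34.994 °C.

35.0 °C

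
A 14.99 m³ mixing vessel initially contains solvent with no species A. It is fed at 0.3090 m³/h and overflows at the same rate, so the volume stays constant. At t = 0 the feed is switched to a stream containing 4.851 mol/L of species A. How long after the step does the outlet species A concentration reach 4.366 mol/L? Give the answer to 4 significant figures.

Species balance: V dC/dt = Q(C_in − C) ⇒ τ = V/Q = 48.5113 h.
C(t) = C_in + (C₀ − C_in) e^(−t/τ). Set C = 4.366 and solve for t:
e^(−t/τ) = (C − C_in)/(C₀ − C_in) = (4.366 − 4.851)/(0 − 4.851) = 0.0999794
t = −τ ln(…) = 48.5113 × 2.30279 = 111.711 h.

111.7 h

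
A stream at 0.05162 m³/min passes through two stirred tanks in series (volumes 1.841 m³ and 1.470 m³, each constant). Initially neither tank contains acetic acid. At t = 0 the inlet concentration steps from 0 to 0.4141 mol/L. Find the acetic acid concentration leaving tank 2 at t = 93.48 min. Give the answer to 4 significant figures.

0.3262 mol/L

Each tank obeys Vᵢ dCᵢ/dt = Q(Cᵢ₋₁ − Cᵢ), so τᵢ = Vᵢ/Q.
τ₁ = 1.841/0.05162 = 35.6645 min; τ₂ = 1.470/0.05162 = 28.4773 min.
Tank 1: C₁ = C_in(1 − e^(−t/τ₁)). Tank 2 (τ₁ ≠ τ₂): C₂ = C_in[1 − (τ₁ e^(−t/τ₁) − τ₂ e^(−t/τ₂))/(τ₁ − τ₂)].
At t = 93.48: e^(−t/τ₁) = 0.0727231, e^(−t/τ₂) = 0.0375302.
C₂ = 0.4141·[1 − (35.6645·0.0727231 − 28.4773·0.0375302)/(7.18714)] = 0.4141·0.787833 = 0.326242 mol/L.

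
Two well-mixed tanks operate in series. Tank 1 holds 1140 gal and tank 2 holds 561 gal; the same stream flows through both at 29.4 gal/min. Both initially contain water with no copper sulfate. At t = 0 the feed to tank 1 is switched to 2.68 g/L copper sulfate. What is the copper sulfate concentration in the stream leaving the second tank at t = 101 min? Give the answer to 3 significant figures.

2.30 g/L

Species balance on tank i: dCᵢ/dt = (Cᵢ₋₁ − Cᵢ)/τᵢ with τᵢ = Vᵢ/Q.
τ₁ = 1140/29.4 = 38.776 min; τ₂ = 561/29.4 = 19.082 min.
Tank 1: C₁ = C_in(1 − e^(−t/τ₁)). Tank 2 (τ₁ ≠ τ₂): C₂ = C_in[1 − (τ₁ e^(−t/τ₁) − τ₂ e^(−t/τ₂))/(τ₁ − τ₂)].
At t = 101: e^(−t/τ₁) = 0.073923, e^(−t/τ₂) = 0.0050264.
C₂ = 2.68·[1 − (38.776·0.073923 − 19.082·0.0050264)/(19.694)] = 2.68·0.85932 = 2.3030 g/L.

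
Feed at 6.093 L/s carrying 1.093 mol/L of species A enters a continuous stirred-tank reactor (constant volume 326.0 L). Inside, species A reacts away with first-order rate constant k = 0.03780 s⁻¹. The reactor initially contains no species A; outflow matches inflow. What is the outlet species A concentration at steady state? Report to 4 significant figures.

Species balance: V dC/dt = Q C_in − Q C − k V C.
Steady state (dC/dt = 0): C_ss = Q C_in/(Q + kV) = C_in/(1 + kV/Q).
C_ss = 6.093·1.093/(6.093 + 0.03780·326.0) = 6.65965/18.4158 = 0.361627 mol/L.

0.3616 mol/L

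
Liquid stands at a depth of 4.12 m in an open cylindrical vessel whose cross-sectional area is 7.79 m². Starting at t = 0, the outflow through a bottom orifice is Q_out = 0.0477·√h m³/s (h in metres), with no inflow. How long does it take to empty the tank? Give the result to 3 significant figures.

663 s

A dh/dt = −Q_out = −0.0477 √h.
∫ h^(−1/2) dh = −(0.0477/A) ∫ dt, giving 2√h = 2√h₀ − (0.0477/A) t.
Tank is empty when √h = 0: t_empty = 2A√h₀/0.0477.
t_empty = 2·7.79·√4.12/0.0477 = 15.580·2.0298/0.0477 = 662.98 s.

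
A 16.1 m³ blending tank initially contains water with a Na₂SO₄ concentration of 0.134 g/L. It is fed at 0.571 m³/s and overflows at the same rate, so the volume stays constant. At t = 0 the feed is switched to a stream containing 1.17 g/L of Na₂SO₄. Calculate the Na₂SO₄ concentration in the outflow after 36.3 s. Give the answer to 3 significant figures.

Mass balance on the solute (V constant): V dC/dt = Q(C_in − C).
Rewrite as dC/dt + C/τ = C_in/τ, τ = V/Q = 28.196 s.
This is linear first-order; C(t) = C_in + (C₀ − C_in) e^(−t/τ).
C(36.3) = 1.17 + (0.134 − 1.17)·e^(−36.3/28.196) = 1.17 + (-1.0360)·0.27598 = 0.88408 g/L.

0.884 g/L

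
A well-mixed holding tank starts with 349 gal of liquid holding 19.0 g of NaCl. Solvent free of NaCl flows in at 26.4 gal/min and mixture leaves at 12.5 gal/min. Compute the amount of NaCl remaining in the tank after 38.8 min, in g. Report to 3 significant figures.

Let m(t) be the amount of NaCl. Volume: V(t) = V₀ + (Q_in − Q_out) t = 349 + 13.900 t; V(38.8) = 888.32 gal.
Solute balance: dm/dt = 0 − Q_out C = −Q_out m/V(t).
dm/m = −Q_out dt/(V₀ + 13.900 t); integrating gives ln(m/m₀) = −(Q_out/(Q_in−Q_out)) ln(V/V₀).
m = m₀ (V₀/V)^(Q_out/(Q_in−Q_out)) = 19.0 × (349/888.32)^(0.89928) = 8.2012 g.

8.20 g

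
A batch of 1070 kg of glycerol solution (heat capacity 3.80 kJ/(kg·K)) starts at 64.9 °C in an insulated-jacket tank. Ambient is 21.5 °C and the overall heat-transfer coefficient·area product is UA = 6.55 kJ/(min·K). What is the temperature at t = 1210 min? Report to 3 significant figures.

27.7 °C

Energy balance: M c_p dT/dt = −UA(T − T_amb).
dT/dt = (T_ss − T)/τ with T_ss = T_amb = 21.500 °C, τ = M c_p/UA = 1070·3.80/6.55 = 620.76 min.
T approaches T_ss exponentially: T(t) = T_ss + (T₀ − T_ss) e^(−t/τ).
T(1210) = 21.500 + (43.400)·0.14239 = 27.680 °C.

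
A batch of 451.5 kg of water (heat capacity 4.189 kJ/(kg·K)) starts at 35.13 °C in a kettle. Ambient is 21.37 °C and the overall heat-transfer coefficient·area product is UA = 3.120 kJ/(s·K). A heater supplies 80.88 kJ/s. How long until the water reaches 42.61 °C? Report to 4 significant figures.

M c_p dT/dt = −UA(T − T_amb) + Q̇.
τ = M c_p/UA = 606.197 s; T_ss = T_amb + Q̇/UA = 21.37 + 80.88/3.120 = 47.2931 °C.
T(t) = T_ss + (T₀ − T_ss)e^(−t/τ); set T = 42.61:
t = −τ ln[(T − T_ss)/(T₀ − T_ss)] = −606.197 · ln(0.385024) = 578.584 s.

578.6 s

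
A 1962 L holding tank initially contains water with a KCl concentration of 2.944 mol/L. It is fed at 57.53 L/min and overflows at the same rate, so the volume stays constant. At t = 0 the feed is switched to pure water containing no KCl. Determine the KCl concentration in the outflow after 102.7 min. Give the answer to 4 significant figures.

0.1449 mol/L

Transient balance on the dissolved component: V dC/dt = Q(C_in − C).
So dC/dt = (C_in − C)/τ with τ = V/Q = 1962/57.53 = 34.1039 min.
C approaches C_in exponentially: C(t) = C_in + (C₀ − C_in) e^(−t/τ).
C(102.7) = 0 + (2.944 − 0)·e^(−102.7/34.1039) = 0 + (2.94400)·0.0492236 = 0.144914 mol/L.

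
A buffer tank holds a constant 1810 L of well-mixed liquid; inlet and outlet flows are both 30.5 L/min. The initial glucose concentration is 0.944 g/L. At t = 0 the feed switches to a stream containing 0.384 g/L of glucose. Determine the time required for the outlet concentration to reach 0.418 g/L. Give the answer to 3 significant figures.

Transient balance on the dissolved component: V dC/dt = Q(C_in − C), so τ = V/Q = 59.344 min.
C(t) = C_in + (C₀ − C_in) e^(−t/τ). Set C = 0.418 and solve for t:
e^(−t/τ) = (C − C_in)/(C₀ − C_in) = (0.418 − 0.384)/(0.944 − 0.384) = 0.060714
t = −τ ln(…) = 59.344 × 2.8016 = 166.26 min.

166 min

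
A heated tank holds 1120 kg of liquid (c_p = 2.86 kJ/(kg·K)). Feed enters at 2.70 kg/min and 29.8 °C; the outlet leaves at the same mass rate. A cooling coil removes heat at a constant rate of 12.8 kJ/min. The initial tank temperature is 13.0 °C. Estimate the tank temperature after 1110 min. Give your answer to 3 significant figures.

M c_p dT/dt = ṁ c_p (T_in − T) − Q̇.
Rearrange: dT/dt = (T_ss − T)/τ with τ = M/ṁ = 414.81 min and T_ss = T_in − Q̇/(ṁ c_p) = 28.142 °C.
T approaches T_ss exponentially: T(t) = T_ss + (T₀ − T_ss) e^(−t/τ).
T(1110) = 28.142 + (-15.142)·e^(−1110/414.81) = 28.142 + (-15.142)·0.068845 = 27.100 °C.

27.1 °C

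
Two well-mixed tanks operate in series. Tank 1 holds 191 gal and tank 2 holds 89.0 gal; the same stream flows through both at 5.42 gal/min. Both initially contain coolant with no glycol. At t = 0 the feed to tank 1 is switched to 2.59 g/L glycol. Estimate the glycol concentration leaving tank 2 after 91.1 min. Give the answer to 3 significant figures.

Each tank obeys Vᵢ dCᵢ/dt = Q(Cᵢ₋₁ − Cᵢ), so τᵢ = Vᵢ/Q.
τ₁ = 191/5.42 = 35.240 min; τ₂ = 89.0/5.42 = 16.421 min.
Solving the cascade with C₁(0)=C₂(0)=0 gives C₂(t) = C_in[1 − (τ₁ e^(−t/τ₁) − τ₂ e^(−t/τ₂))/(τ₁ − τ₂)].
At t = 91.1: e^(−t/τ₁) = 0.075385, e^(−t/τ₂) = 0.0038957.
C₂ = 2.59·[1 − (35.240·0.075385 − 16.421·0.0038957)/(18.819)] = 2.59·0.86224 = 2.2332 g/L.

2.23 g/L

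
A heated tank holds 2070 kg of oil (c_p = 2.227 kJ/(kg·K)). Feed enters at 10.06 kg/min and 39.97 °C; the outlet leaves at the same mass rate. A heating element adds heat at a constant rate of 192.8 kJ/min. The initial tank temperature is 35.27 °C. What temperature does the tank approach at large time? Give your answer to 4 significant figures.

48.58 °C

M c_p dT/dt = ṁ c_p (T_in − T) + Q̇.
At steady state dT/dt = 0 ⇒ T_ss = T_in + Q̇/(ṁ c_p) = 39.97 + 192.8/(10.06·2.227) = 48.5758 °C.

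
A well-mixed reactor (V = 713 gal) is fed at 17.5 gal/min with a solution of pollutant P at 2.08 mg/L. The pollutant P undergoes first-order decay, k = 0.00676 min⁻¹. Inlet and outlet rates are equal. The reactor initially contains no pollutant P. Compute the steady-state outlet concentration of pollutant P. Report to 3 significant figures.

1.63 mg/L

V dC/dt = Q(C_in − C) − k V C.
At steady state: 0 = Q C_in − (Q + kV) C_ss, so C_ss = Q C_in/(Q + kV).
C_ss = 17.5·2.08/(17.5 + 0.00676·713) = 36.400/22.320 = 1.6308 mg/L.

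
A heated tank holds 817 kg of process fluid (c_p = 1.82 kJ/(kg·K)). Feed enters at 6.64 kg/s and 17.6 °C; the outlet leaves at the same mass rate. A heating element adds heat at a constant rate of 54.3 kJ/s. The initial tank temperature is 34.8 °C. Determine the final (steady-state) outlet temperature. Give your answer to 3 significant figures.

M c_p dT/dt = ṁ c_p (T_in − T) + Q̇.
At steady state dT/dt = 0 ⇒ T_ss = T_in + Q̇/(ṁ c_p) = 17.6 + 54.3/(6.64·1.82) = 22.093 °C.

22.1 °C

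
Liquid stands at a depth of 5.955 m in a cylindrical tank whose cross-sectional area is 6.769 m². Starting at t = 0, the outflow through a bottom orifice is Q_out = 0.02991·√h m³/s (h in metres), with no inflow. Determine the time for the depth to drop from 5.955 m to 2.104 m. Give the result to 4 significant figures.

448.0 s

A dh/dt = −Q_out = −0.02991 √h.
This is separable: 2 d(√h)/dt = −0.02991/A, so √h = √h₀ − (0.02991/(2A)) t.
t = 2A(√h₀ − √h)/0.02991 = 2·6.769·(√5.955 − √2.104)/0.02991
  = 13.5380 × (2.44029 − 1.45052) / 0.02991 = 447.994 s.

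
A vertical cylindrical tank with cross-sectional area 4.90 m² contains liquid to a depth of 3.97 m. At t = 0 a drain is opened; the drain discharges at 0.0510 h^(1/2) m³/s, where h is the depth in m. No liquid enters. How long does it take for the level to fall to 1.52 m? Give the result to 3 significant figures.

With no inflow, A dh/dt = −0.0510 √h.
∫ h^(−1/2) dh = −(0.0510/A) ∫ dt, giving 2√h = 2√h₀ − (0.0510/A) t.
t = 2A(√h₀ − √h)/0.0510 = 2·4.90·(√3.97 − √1.52)/0.0510
  = 9.8000 × (1.9925 − 1.2329) / 0.0510 = 145.96 s.

146 s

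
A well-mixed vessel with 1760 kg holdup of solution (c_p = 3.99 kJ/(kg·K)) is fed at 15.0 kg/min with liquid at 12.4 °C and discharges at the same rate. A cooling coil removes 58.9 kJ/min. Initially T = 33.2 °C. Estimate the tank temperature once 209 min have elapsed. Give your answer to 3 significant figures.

Energy balance: M c_p dT/dt = ṁ c_p (T_in − T) − 58.9.
Rearrange: dT/dt = (T_ss − T)/τ with τ = M/ṁ = 117.33 min and T_ss = T_in − Q̇/(ṁ c_p) = 11.416 °C.
Integrating: T(t) = T_ss + (T₀ − T_ss) e^(−t/τ).
T(209) = 11.416 + (21.784)·e^(−209/117.33) = 11.416 + (21.784)·0.16843 = 15.085 °C.

15.1 °C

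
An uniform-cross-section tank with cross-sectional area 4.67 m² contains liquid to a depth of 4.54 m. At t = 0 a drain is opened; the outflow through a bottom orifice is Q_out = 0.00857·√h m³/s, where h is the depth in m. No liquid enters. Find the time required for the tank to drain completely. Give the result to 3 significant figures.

With no inflow, A dh/dt = −0.00857 √h.
This is separable: 2 d(√h)/dt = −0.00857/A, so √h = √h₀ − (0.00857/(2A)) t.
Set h = 0: 2√h₀ = (0.00857/A) t_empty ⇒ t_empty = 2A√h₀/0.00857.
t_empty = 2·4.67·√4.54/0.00857 = 9.3400·2.1307/0.00857 = 2322.2 s.

2320 s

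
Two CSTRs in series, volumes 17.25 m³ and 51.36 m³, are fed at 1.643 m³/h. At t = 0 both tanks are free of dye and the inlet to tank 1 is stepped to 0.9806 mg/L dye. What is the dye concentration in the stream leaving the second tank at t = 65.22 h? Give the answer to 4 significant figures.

0.7983 mg/L

Species balance on tank i: dCᵢ/dt = (Cᵢ₋₁ − Cᵢ)/τᵢ with τᵢ = Vᵢ/Q.
τ₁ = 17.25/1.643 = 10.4991 h; τ₂ = 51.36/1.643 = 31.2599 h.
Tank 1: C₁ = C_in(1 − e^(−t/τ₁)). Tank 2 (τ₁ ≠ τ₂): C₂ = C_in[1 − (τ₁ e^(−t/τ₁) − τ₂ e^(−t/τ₂))/(τ₁ − τ₂)].
At t = 65.22: e^(−t/τ₁) = 0.00200529, e^(−t/τ₂) = 0.124136.
C₂ = 0.9806·[1 − (10.4991·0.00200529 − 31.2599·0.124136)/(-20.7608)] = 0.9806·0.814101 = 0.798307 mg/L.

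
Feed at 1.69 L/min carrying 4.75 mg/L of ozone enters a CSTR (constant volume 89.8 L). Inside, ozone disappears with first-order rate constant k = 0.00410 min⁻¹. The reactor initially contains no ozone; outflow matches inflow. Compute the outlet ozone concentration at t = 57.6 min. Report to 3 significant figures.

2.86 mg/L

V dC/dt = Q(C_in − C) − k V C.
dC/dt = (Q/V) C_in − (Q/V + k) C; effective rate a = Q/V + k = 0.018820 + 0.00410 = 0.022920 min⁻¹.
C_ss = Q C_in/(Q + kV) = 3.9003 mg/L; C(t) = C_ss + (C₀ − C_ss) e^(−a t).
C(57.6) = 3.9003 + (-3.9003)·e^(−0.022920·57.6) = 3.9003 + (-3.9003)·0.26709 = 2.8586 mg/L.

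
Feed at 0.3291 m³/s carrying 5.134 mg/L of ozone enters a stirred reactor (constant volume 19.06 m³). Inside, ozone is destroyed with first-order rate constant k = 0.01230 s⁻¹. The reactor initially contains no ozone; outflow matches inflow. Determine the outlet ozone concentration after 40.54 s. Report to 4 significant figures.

2.094 mg/L

V dC/dt = Q(C_in − C) − k V C.
This is linear with rate a = Q/V + k = 0.0295665 s⁻¹.
C_ss = Q C_in/(Q + kV) = 2.99820 mg/L; C(t) = C_ss + (C₀ − C_ss) e^(−a t).
C(40.54) = 2.99820 + (-2.99820)·e^(−0.0295665·40.54) = 2.99820 + (-2.99820)·0.301608 = 2.09392 mg/L.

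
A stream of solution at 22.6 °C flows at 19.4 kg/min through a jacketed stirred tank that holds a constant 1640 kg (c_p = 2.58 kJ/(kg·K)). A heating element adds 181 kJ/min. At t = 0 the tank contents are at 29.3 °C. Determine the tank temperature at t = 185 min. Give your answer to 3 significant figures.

M c_p dT/dt = ṁ c_p (T_in − T) + Q̇.
τ = M/ṁ = 84.536 min; T_ss = T_in + Q̇/(ṁ c_p) = 22.6 + 181/(19.4·2.58) = 26.216 °C.
This is linear first-order; T(t) = T_ss + (T₀ − T_ss) e^(−t/τ).
T(185) = 26.216 + (3.0838)·e^(−185/84.536) = 26.216 + (3.0838)·0.11209 = 26.562 °C.

26.6 °C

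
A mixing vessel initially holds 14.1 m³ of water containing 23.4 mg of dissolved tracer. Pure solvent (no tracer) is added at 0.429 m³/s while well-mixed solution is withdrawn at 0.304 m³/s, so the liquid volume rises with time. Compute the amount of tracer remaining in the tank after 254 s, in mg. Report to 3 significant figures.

1.33 mg

Total volume: dV/dt = Q_in − Q_out = 0.12500 m³/s, so V(t) = 14.1 + 0.12500 t and V(254) = 45.850 m³.
No tracer enters, so dm/dt = −Q_out · (m/V).
Separate: dm/m = −Q_out dt/V(t) ⇒ ln(m/m₀) = −(Q_out/(Q_in−Q_out)) ln(V/V₀).
m = m₀ (V₀/V)^(Q_out/(Q_in−Q_out)) = 23.4 × (14.1/45.850)^(2.4320) = 1.3297 mg.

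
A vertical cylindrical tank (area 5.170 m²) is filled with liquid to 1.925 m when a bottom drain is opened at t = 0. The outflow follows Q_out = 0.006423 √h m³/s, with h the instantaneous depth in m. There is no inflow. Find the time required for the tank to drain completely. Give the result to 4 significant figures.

2234 s

Unsteady balance on liquid volume: A dh/dt = −0.006423 √h.
Separate and integrate: 2(√h − √h₀) = −(0.006423/A) t.
Tank is empty when √h = 0: t_empty = 2A√h₀/0.006423.
t_empty = 2·5.170·√1.925/0.006423 = 10.3400·1.38744/0.006423 = 2233.56 s.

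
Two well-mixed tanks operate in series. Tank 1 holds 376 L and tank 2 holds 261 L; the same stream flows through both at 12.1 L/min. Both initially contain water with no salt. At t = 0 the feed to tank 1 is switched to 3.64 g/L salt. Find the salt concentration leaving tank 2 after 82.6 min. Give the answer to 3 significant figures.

Time constants: τᵢ = Vᵢ/Q for each well-mixed tank.
τ₁ = 376/12.1 = 31.074 min; τ₂ = 261/12.1 = 21.570 min.
Solving the cascade with C₁(0)=C₂(0)=0 gives C₂(t) = C_in[1 − (τ₁ e^(−t/τ₁) − τ₂ e^(−t/τ₂))/(τ₁ − τ₂)].
At t = 82.6: e^(−t/τ₁) = 0.070079, e^(−t/τ₂) = 0.021724.
C₂ = 3.64·[1 − (31.074·0.070079 − 21.570·0.021724)/(9.5041)] = 3.64·0.82018 = 2.9854 g/L.

2.99 g/L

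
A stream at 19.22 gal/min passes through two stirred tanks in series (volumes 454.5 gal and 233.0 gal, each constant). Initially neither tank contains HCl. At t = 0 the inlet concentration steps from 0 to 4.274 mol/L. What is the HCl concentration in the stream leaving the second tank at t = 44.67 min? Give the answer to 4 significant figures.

3.061 mol/L

Species balance on tank i: dCᵢ/dt = (Cᵢ₋₁ − Cᵢ)/τᵢ with τᵢ = Vᵢ/Q.
τ₁ = 454.5/19.22 = 23.6472 min; τ₂ = 233.0/19.22 = 12.1228 min.
Tank 1: C₁ = C_in(1 − e^(−t/τ₁)). Tank 2 (τ₁ ≠ τ₂): C₂ = C_in[1 − (τ₁ e^(−t/τ₁) − τ₂ e^(−t/τ₂))/(τ₁ − τ₂)].
At t = 44.67: e^(−t/τ₁) = 0.151221, e^(−t/τ₂) = 0.0251023.
C₂ = 4.274·[1 − (23.6472·0.151221 − 12.1228·0.0251023)/(11.5245)] = 4.274·0.716113 = 3.06067 mol/L.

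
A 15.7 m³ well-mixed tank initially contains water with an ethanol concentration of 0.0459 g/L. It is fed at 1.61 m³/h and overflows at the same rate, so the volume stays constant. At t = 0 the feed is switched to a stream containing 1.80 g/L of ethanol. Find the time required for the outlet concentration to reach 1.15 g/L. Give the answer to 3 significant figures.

9.68 h

Species balance: V dC/dt = Q(C_in − C) ⇒ τ = V/Q = 9.7516 h.
C(t) = C_in + (C₀ − C_in) e^(−t/τ). Set C = 1.15 and solve for t:
e^(−t/τ) = (C − C_in)/(C₀ − C_in) = (1.15 − 1.80)/(0.0459 − 1.80) = 0.37056
t = −τ ln(…) = 9.7516 × 0.99274 = 9.6807 h.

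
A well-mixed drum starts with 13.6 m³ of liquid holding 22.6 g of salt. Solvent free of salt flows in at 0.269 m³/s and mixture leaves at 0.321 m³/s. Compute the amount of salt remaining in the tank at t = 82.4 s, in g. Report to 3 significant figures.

Total volume: dV/dt = Q_in − Q_out = -0.052000 m³/s, so V(t) = 13.6 − 0.052000 t and V(82.4) = 9.3152 m³.
Species balance (pure solvent in): dm/dt = −Q_out · m/V(t).
dm/m = −Q_out dt/(V₀ − 0.052000 t); integrating gives ln(m/m₀) = −(Q_out/(Q_in−Q_out)) ln(V/V₀).
m = m₀ (V₀/V)^(Q_out/(Q_in−Q_out)) = 22.6 × (13.6/9.3152)^(-6.1731) = 2.1857 g.

2.19 g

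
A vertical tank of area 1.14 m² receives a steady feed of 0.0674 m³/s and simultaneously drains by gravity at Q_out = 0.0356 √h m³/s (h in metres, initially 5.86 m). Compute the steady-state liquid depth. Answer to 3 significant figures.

3.58 m

Level balance: A dh/dt = 0.0674 − 0.0356 √h. Setting dh/dt = 0:
Q_in = 0.0356 √h_ss ⇒ √h_ss = 0.0674/0.0356 = 1.8933.
h_ss = 1.8933² = 3.5844 m. (Since h₀ = 5.86 m > h_ss, the level will fall toward this value.)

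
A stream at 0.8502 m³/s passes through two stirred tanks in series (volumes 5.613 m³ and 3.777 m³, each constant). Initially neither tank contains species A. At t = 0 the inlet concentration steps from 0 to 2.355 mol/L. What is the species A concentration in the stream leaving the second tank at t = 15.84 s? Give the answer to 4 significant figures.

1.838 mol/L

Time constants: τᵢ = Vᵢ/Q for each well-mixed tank.
τ₁ = 5.613/0.8502 = 6.60198 s; τ₂ = 3.777/0.8502 = 4.44248 s.
Tank 1: C₁ = C_in(1 − e^(−t/τ₁)). Tank 2 (τ₁ ≠ τ₂): C₂ = C_in[1 − (τ₁ e^(−t/τ₁) − τ₂ e^(−t/τ₂))/(τ₁ − τ₂)].
At t = 15.84: e^(−t/τ₁) = 0.0907831, e^(−t/τ₂) = 0.0282808.
C₂ = 2.355·[1 − (6.60198·0.0907831 − 4.44248·0.0282808)/(2.15949)] = 2.355·0.780638 = 1.83840 mol/L.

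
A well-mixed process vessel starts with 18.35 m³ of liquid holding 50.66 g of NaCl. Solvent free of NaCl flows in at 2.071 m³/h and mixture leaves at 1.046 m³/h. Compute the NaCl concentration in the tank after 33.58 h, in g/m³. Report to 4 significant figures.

0.3267 g/m³

Total volume: dV/dt = Q_in − Q_out = 1.02500 m³/h, so V(t) = 18.35 + 1.02500 t and V(33.58) = 52.7695 m³.
Solute balance: dm/dt = 0 − Q_out C = −Q_out m/V(t).
Separate: dm/m = −Q_out dt/V(t) ⇒ ln(m/m₀) = −(Q_out/(Q_in−Q_out)) ln(V/V₀).
m = m₀ (V₀/V)^(Q_out/(Q_in−Q_out)) = 50.66 × (18.35/52.7695)^(1.02049) = 17.2393 g.
C = m/V = 17.2393/52.7695 = 0.326691 g/m³.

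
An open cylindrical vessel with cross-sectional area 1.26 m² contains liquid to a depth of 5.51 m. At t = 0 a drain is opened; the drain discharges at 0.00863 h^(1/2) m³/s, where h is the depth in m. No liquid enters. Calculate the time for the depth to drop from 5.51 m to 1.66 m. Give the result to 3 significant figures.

309 s

With no inflow, A dh/dt = −0.00863 √h.
Separate and integrate: 2(√h − √h₀) = −(0.00863/A) t.
t = 2A(√h₀ − √h)/0.00863 = 2·1.26·(√5.51 − √1.66)/0.00863
  = 2.5200 × (2.3473 − 1.2884) / 0.00863 = 309.21 s.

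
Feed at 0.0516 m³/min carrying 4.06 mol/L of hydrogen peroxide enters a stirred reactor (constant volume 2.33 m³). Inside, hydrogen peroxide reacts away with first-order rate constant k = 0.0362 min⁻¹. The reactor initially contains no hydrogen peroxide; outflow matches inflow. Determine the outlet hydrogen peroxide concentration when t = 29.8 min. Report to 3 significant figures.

V dC/dt = Q(C_in − C) − k V C.
dC/dt = (Q/V) C_in − (Q/V + k) C; effective rate a = Q/V + k = 0.022146 + 0.0362 = 0.058346 min⁻¹.
C_ss = Q C_in/(Q + kV) = 1.5410 mol/L; C(t) = C_ss + (C₀ − C_ss) e^(−a t).
C(29.8) = 1.5410 + (-1.5410)·e^(−0.058346·29.8) = 1.5410 + (-1.5410)·0.17575 = 1.2702 mol/L.

1.27 mol/L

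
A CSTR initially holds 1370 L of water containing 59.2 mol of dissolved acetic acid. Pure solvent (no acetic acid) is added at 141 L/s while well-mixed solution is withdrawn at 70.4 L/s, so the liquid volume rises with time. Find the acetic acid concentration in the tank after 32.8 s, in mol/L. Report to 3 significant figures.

0.00599 mol/L

Total volume: dV/dt = Q_in − Q_out = 70.600 L/s, so V(t) = 1370 + 70.600 t and V(32.8) = 3685.7 L.
Species balance (pure solvent in): dm/dt = −Q_out · m/V(t).
dm/m = −Q_out dt/(V₀ + 70.600 t); integrating gives ln(m/m₀) = −(Q_out/(Q_in−Q_out)) ln(V/V₀).
m = m₀ (V₀/V)^(Q_out/(Q_in−Q_out)) = 59.2 × (1370/3685.7)^(0.99717) = 22.067 mol.
C = m/V = 22.067/3685.7 = 0.0059872 mol/L.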